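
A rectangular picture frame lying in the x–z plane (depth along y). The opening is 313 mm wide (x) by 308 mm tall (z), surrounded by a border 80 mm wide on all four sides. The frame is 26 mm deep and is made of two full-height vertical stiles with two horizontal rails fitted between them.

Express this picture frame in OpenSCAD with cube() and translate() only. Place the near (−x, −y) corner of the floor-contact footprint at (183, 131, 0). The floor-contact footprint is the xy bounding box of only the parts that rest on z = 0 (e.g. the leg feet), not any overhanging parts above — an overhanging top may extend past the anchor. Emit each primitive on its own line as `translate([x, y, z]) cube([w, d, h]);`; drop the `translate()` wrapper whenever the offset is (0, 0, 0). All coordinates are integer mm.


translate([183, 131, 0]) cube([80, 26, 468]);
translate([576, 131, 0]) cube([80, 26, 468]);
translate([263, 131, 0]) cube([313, 26, 80]);
translate([263, 131, 388]) cube([313, 26, 80]);


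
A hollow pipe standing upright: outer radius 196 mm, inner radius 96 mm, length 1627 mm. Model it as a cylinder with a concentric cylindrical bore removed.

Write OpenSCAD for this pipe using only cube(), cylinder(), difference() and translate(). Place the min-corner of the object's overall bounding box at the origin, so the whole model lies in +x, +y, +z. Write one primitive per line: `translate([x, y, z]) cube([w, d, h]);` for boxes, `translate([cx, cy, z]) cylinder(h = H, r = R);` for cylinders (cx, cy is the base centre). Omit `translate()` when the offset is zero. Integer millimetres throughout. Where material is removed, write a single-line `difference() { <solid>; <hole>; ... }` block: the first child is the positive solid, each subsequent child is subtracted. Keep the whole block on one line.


difference() { translate([196, 196, 0]) cylinder(h = 1627, r = 196); translate([196, 196, 0]) cylinder(h = 1627, r = 96); }


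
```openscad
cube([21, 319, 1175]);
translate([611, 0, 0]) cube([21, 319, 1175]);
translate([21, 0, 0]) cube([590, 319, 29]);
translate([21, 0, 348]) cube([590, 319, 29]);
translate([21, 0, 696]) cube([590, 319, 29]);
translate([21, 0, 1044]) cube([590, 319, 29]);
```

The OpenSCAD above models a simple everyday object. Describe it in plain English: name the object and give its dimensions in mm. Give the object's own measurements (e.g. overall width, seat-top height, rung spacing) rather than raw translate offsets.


An open bookshelf. Two side panels, each 21 mm thick, 319 mm deep and 1175 mm tall, stand 632 mm apart (outside-to-outside). Between them sit 4 shelves, each 29 mm thick and 319 mm deep, spanning the full gap between the sides. The bottom shelf rests on the floor (its underside at z = 0) and the clear gap between one shelf's top and the next shelf's underside is 319 mm.


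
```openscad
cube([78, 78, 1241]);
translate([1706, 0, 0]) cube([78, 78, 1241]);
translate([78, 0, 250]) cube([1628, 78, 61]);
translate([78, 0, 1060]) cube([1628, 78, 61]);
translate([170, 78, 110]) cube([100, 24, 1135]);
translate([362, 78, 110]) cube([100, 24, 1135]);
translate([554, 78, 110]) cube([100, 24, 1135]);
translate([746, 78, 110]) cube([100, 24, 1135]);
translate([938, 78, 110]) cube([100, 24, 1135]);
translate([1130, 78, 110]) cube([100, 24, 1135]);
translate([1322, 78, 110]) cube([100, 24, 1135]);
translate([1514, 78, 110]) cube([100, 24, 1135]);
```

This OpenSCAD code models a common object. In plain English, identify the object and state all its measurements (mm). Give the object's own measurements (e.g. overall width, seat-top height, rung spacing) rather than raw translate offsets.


A fence section. Two 78×78 mm posts, 1241 mm tall, stand on the floor with a clear span of 1628 mm between their inner faces. Two horizontal rails of 78×61 mm section span the gap between the posts with their undersides at z = 250 mm and z = 1060 mm, flush with the posts' −y face. 8 pickets, each 100 mm wide, 24 mm thick and 1135 mm tall, are fixed to the +y face of the rails with their bottoms at z = 110 mm, spaced across the span with a 92 mm gap after the −x post and between neighbouring pickets and before the +x post.


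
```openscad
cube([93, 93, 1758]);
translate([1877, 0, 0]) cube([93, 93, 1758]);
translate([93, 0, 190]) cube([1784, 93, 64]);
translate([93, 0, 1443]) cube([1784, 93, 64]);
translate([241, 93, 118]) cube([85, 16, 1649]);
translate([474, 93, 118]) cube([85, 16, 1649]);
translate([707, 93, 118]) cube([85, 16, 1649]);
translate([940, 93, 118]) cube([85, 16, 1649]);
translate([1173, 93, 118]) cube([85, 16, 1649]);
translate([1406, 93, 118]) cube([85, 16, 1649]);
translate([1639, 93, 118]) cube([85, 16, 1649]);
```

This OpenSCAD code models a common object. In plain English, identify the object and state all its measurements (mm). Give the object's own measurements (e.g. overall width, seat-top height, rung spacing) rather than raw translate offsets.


A fence section. Two 93×93 mm posts, 1758 mm tall, stand on the floor with a clear span of 1784 mm between their inner faces. Two horizontal rails of 93×64 mm section span the gap between the posts with their undersides at z = 190 mm and z = 1443 mm, flush with the posts' −y face. 7 pickets, each 85 mm wide, 16 mm thick and 1649 mm tall, are fixed to the +y face of the rails with their bottoms at z = 118 mm, spaced across the span with a 148 mm gap after the −x post and between neighbouring pickets, with 153 mm left before the +x post.


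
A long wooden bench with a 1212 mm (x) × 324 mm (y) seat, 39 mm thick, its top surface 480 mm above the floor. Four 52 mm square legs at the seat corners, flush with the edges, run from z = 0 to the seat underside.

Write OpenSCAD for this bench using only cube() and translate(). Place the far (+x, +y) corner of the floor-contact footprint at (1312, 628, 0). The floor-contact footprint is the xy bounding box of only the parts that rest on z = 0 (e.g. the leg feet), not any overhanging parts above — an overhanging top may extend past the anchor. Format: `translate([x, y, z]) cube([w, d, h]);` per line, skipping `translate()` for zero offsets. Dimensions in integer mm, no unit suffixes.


translate([100, 304, 441]) cube([1212, 324, 39]);
translate([100, 304, 0]) cube([52, 52, 441]);
translate([100, 576, 0]) cube([52, 52, 441]);
translate([1260, 304, 0]) cube([52, 52, 441]);
translate([1260, 576, 0]) cube([52, 52, 441]);


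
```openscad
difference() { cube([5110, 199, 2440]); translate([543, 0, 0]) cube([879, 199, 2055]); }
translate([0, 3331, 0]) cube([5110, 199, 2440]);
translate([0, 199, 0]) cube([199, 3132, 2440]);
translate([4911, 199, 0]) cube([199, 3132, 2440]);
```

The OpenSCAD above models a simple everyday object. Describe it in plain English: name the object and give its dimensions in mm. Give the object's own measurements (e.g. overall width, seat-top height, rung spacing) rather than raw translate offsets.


A single room: four walls, each 2440 mm tall and 199 mm thick, enclosing an outside footprint 5110×3530 mm (x × y), no floor or roof. The front and back walls (−y and +y sides) run the full x-width; the side walls fit between their inner faces. A door opening 879 mm wide and 2055 mm tall is cut through the front wall from the floor up, its −x edge 543 mm from the wall's −x end.


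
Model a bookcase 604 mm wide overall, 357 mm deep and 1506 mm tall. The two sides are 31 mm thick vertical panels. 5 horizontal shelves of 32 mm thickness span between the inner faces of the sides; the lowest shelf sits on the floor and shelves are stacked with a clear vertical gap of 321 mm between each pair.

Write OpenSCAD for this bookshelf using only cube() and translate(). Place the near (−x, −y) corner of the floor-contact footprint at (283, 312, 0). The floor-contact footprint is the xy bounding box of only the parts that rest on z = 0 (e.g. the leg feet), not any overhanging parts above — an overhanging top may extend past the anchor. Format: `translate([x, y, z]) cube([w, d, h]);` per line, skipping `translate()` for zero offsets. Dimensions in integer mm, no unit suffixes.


translate([283, 312, 0]) cube([31, 357, 1506]);
translate([856, 312, 0]) cube([31, 357, 1506]);
translate([314, 312, 0]) cube([542, 357, 32]);
translate([314, 312, 353]) cube([542, 357, 32]);
translate([314, 312, 706]) cube([542, 357, 32]);
translate([314, 312, 1059]) cube([542, 357, 32]);
translate([314, 312, 1412]) cube([542, 357, 32]);


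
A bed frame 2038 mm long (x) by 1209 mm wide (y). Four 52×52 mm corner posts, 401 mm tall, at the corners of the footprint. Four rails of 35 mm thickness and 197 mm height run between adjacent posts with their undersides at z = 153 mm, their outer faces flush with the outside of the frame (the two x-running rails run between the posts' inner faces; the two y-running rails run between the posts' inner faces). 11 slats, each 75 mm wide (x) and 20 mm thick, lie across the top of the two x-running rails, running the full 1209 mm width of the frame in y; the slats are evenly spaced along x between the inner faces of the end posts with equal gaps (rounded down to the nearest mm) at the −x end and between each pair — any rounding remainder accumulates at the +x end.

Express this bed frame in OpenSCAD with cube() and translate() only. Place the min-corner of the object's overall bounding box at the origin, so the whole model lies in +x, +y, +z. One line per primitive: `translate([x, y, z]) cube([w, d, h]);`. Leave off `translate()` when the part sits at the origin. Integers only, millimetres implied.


cube([52, 52, 401]);
translate([0, 1157, 0]) cube([52, 52, 401]);
translate([1986, 0, 0]) cube([52, 52, 401]);
translate([1986, 1157, 0]) cube([52, 52, 401]);
translate([52, 0, 153]) cube([1934, 35, 197]);
translate([52, 1174, 153]) cube([1934, 35, 197]);
translate([0, 52, 153]) cube([35, 1105, 197]);
translate([2003, 52, 153]) cube([35, 1105, 197]);
translate([144, 0, 350]) cube([75, 1209, 20]);
translate([311, 0, 350]) cube([75, 1209, 20]);
translate([478, 0, 350]) cube([75, 1209, 20]);
translate([645, 0, 350]) cube([75, 1209, 20]);
translate([812, 0, 350]) cube([75, 1209, 20]);
translate([979, 0, 350]) cube([75, 1209, 20]);
translate([1146, 0, 350]) cube([75, 1209, 20]);
translate([1313, 0, 350]) cube([75, 1209, 20]);
translate([1480, 0, 350]) cube([75, 1209, 20]);
translate([1647, 0, 350]) cube([75, 1209, 20]);
translate([1814, 0, 350]) cube([75, 1209, 20]);


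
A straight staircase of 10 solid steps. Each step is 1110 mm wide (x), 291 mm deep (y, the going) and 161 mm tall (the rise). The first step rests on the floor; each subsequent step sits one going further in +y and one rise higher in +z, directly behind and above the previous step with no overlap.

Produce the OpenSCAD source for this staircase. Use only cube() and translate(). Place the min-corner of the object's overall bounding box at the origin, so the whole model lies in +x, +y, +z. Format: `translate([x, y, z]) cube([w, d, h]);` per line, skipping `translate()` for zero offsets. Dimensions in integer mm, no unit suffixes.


cube([1110, 291, 161]);
translate([0, 291, 161]) cube([1110, 291, 161]);
translate([0, 582, 322]) cube([1110, 291, 161]);
translate([0, 873, 483]) cube([1110, 291, 161]);
translate([0, 1164, 644]) cube([1110, 291, 161]);
translate([0, 1455, 805]) cube([1110, 291, 161]);
translate([0, 1746, 966]) cube([1110, 291, 161]);
translate([0, 2037, 1127]) cube([1110, 291, 161]);
translate([0, 2328, 1288]) cube([1110, 291, 161]);
translate([0, 2619, 1449]) cube([1110, 291, 161]);


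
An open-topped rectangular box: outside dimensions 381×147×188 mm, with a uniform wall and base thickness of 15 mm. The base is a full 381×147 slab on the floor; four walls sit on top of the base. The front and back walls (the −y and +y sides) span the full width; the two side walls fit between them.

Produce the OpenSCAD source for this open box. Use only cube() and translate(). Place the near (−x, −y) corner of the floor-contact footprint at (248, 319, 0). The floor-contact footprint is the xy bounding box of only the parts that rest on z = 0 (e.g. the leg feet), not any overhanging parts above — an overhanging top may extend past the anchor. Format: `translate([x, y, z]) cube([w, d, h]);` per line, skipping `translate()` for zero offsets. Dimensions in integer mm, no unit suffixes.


translate([248, 319, 0]) cube([381, 147, 15]);
translate([248, 319, 15]) cube([381, 15, 173]);
translate([248, 451, 15]) cube([381, 15, 173]);
translate([248, 334, 15]) cube([15, 117, 173]);
translate([614, 334, 15]) cube([15, 117, 173]);


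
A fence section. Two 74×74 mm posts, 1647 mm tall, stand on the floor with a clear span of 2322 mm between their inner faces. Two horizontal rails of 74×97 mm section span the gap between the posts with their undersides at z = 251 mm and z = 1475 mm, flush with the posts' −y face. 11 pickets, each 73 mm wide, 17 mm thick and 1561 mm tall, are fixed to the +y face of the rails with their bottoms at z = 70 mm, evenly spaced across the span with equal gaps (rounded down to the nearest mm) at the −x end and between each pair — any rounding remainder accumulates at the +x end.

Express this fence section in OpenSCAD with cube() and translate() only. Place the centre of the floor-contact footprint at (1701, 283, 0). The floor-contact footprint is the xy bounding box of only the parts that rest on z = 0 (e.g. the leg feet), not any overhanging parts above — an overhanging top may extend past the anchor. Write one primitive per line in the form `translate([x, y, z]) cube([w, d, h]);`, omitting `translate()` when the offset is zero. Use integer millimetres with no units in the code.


translate([466, 246, 0]) cube([74, 74, 1647]);
translate([2862, 246, 0]) cube([74, 74, 1647]);
translate([540, 246, 251]) cube([2322, 74, 97]);
translate([540, 246, 1475]) cube([2322, 74, 97]);
translate([666, 320, 70]) cube([73, 17, 1561]);
translate([865, 320, 70]) cube([73, 17, 1561]);
translate([1064, 320, 70]) cube([73, 17, 1561]);
translate([1263, 320, 70]) cube([73, 17, 1561]);
translate([1462, 320, 70]) cube([73, 17, 1561]);
translate([1661, 320, 70]) cube([73, 17, 1561]);
translate([1860, 320, 70]) cube([73, 17, 1561]);
translate([2059, 320, 70]) cube([73, 17, 1561]);
translate([2258, 320, 70]) cube([73, 17, 1561]);
translate([2457, 320, 70]) cube([73, 17, 1561]);
translate([2656, 320, 70]) cube([73, 17, 1561]);


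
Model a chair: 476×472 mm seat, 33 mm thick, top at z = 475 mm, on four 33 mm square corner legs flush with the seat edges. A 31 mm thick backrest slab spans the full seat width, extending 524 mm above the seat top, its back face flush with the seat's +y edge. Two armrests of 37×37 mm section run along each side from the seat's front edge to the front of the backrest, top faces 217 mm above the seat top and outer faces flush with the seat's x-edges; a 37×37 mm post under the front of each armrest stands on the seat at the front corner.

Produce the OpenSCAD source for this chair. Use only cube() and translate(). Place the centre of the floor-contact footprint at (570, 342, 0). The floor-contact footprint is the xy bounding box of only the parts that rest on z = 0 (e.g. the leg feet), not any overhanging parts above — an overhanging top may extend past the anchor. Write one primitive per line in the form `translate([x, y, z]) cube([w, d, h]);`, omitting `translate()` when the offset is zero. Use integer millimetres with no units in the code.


// leg_h = 475 - 33 = 442
// arm post h = 217 - 37 = 180
translate([332, 106, 442]) cube([476, 472, 33]);
translate([332, 106, 0]) cube([33, 33, 442]);
translate([775, 106, 0]) cube([33, 33, 442]);
translate([332, 545, 0]) cube([33, 33, 442]);
translate([775, 545, 0]) cube([33, 33, 442]);
translate([332, 547, 475]) cube([476, 31, 524]);
translate([332, 106, 655]) cube([37, 441, 37]);
translate([771, 106, 655]) cube([37, 441, 37]);
translate([332, 106, 475]) cube([37, 37, 180]);
translate([771, 106, 475]) cube([37, 37, 180]);


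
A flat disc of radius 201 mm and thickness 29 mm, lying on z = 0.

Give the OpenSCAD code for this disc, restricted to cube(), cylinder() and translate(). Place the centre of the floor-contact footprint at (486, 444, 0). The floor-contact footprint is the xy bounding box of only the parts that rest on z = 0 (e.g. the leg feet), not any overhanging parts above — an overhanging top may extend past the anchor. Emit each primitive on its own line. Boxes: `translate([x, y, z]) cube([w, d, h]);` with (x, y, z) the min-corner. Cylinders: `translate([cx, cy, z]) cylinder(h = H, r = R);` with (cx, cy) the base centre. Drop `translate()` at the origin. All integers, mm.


translate([486, 444, 0]) cylinder(h = 29, r = 201);


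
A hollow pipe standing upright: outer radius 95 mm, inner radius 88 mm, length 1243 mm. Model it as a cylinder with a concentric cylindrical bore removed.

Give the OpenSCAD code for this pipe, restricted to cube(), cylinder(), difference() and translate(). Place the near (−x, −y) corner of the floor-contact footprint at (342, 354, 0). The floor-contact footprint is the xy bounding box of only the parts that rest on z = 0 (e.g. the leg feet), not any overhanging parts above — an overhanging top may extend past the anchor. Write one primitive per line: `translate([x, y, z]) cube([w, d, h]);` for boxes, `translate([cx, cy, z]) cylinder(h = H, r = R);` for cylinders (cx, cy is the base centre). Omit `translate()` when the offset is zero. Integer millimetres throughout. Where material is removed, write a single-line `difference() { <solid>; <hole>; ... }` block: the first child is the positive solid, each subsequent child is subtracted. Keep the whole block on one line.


difference() { translate([437, 449, 0]) cylinder(h = 1243, r = 95); translate([437, 449, 0]) cylinder(h = 1243, r = 88); }


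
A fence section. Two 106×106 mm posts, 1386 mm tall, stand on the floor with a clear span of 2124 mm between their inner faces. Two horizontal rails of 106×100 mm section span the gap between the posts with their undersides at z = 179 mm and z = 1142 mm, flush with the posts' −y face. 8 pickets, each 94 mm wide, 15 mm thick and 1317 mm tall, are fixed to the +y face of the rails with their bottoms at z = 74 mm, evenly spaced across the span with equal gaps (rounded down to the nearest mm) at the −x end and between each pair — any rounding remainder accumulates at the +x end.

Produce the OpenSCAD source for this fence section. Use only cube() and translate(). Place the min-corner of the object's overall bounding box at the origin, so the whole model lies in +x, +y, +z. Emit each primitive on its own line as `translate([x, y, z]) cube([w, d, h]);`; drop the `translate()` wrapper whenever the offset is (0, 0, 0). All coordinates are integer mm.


cube([106, 106, 1386]);
translate([2230, 0, 0]) cube([106, 106, 1386]);
translate([106, 0, 179]) cube([2124, 106, 100]);
translate([106, 0, 1142]) cube([2124, 106, 100]);
translate([258, 106, 74]) cube([94, 15, 1317]);
translate([504, 106, 74]) cube([94, 15, 1317]);
translate([750, 106, 74]) cube([94, 15, 1317]);
translate([996, 106, 74]) cube([94, 15, 1317]);
translate([1242, 106, 74]) cube([94, 15, 1317]);
translate([1488, 106, 74]) cube([94, 15, 1317]);
translate([1734, 106, 74]) cube([94, 15, 1317]);
translate([1980, 106, 74]) cube([94, 15, 1317]);


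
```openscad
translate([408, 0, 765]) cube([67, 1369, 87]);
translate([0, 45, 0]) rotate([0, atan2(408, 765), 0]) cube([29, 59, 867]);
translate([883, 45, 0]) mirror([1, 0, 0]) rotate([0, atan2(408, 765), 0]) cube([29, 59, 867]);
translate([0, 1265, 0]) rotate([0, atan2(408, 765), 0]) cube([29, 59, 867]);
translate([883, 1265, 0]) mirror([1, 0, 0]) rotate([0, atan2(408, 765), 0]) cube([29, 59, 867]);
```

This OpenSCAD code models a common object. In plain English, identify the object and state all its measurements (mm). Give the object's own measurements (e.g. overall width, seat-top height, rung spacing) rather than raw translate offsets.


A sawhorse. A 67×1369×87 mm beam (x, y, z) sits on two A-frame leg pairs. Each pair is two raked legs of 29×59 mm section (59 mm along y) splaying symmetrically in x. Each leg rises 765 mm vertically over 408 mm of horizontal reach and is 867 mm long along its own axis. Every leg's outer bottom edge rests on the floor and its outer top edge meets a bottom edge of the beam — the left legs (tilting toward +x) meet the beam's −x bottom edge, the right legs (their mirror images, tilting toward −x) meet its +x bottom edge — so the leg tops tuck under the beam, the beam's underside is 765 mm above the floor, and the feet are 883 mm apart outside-to-outside with the beam centred between them. The two leg pairs are set in 45 mm from either end of the beam.


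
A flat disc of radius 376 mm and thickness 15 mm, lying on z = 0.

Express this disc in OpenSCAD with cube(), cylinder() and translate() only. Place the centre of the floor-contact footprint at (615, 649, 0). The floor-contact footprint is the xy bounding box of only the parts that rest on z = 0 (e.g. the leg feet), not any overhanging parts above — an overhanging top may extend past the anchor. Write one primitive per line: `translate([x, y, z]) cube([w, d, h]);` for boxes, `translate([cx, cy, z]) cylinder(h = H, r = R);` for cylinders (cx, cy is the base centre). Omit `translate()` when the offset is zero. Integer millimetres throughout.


translate([615, 649, 0]) cylinder(h = 15, r = 376);


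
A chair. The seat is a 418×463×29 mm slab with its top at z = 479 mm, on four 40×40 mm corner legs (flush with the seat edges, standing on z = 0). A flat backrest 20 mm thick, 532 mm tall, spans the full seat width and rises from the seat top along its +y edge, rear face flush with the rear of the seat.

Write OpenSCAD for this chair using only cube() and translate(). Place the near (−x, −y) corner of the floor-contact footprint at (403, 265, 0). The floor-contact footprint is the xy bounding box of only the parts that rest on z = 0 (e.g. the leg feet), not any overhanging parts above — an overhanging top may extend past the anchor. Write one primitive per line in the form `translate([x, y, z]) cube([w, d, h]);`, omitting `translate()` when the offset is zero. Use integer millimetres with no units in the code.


translate([403, 265, 450]) cube([418, 463, 29]);
translate([403, 265, 0]) cube([40, 40, 450]);
translate([781, 265, 0]) cube([40, 40, 450]);
translate([403, 688, 0]) cube([40, 40, 450]);
translate([781, 688, 0]) cube([40, 40, 450]);
translate([403, 708, 479]) cube([418, 20, 532]);


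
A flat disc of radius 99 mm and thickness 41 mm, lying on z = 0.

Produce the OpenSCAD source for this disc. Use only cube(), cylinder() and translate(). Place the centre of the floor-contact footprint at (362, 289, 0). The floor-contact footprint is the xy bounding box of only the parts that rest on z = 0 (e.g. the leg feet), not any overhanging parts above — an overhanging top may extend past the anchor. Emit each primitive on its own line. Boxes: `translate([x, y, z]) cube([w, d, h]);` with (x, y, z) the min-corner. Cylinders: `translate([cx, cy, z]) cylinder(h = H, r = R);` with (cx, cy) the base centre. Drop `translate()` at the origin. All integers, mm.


translate([362, 289, 0]) cylinder(h = 41, r = 99);


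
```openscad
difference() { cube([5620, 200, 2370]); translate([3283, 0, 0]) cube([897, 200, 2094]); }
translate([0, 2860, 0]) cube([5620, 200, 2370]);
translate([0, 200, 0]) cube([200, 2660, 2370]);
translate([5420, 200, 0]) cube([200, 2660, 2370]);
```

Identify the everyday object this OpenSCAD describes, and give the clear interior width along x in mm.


A single room. The interior width is 5220 mm.

Four walls enclosing a rectangle with a door in the front wall — a room. Outside width 5620 minus two 200 mm walls gives 5220 mm.


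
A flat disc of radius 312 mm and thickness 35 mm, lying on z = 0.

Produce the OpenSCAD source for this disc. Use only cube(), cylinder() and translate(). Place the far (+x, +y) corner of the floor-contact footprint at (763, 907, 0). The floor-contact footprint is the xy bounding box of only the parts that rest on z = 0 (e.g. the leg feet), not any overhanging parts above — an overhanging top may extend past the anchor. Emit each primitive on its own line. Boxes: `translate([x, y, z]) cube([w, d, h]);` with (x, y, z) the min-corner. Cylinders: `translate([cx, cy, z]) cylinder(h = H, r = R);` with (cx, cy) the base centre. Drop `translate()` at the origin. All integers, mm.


translate([451, 595, 0]) cylinder(h = 35, r = 312);


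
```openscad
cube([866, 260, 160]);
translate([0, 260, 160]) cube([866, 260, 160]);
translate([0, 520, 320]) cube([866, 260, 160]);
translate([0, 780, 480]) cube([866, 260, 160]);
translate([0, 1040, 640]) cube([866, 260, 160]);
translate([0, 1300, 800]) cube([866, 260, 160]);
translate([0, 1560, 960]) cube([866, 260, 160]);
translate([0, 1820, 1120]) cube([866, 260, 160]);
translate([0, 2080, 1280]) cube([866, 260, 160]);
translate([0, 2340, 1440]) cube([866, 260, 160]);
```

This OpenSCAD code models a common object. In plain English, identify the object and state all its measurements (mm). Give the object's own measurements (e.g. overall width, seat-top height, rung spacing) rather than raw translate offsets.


A straight staircase of 10 solid steps. Each step is 866 mm wide (x), 260 mm deep (y, the going) and 160 mm tall (the rise). The first step rests on the floor; each subsequent step sits one going further in +y and one rise higher in +z, directly behind and above the previous step with no overlap.


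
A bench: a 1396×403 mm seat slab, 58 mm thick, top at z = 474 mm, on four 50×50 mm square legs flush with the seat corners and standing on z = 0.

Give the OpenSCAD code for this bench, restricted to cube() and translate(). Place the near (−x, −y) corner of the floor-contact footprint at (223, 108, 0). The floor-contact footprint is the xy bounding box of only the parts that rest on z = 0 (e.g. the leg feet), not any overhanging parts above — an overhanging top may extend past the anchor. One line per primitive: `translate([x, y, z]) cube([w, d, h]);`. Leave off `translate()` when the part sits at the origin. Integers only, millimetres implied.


translate([223, 108, 416]) cube([1396, 403, 58]);
translate([223, 108, 0]) cube([50, 50, 416]);
translate([223, 461, 0]) cube([50, 50, 416]);
translate([1569, 108, 0]) cube([50, 50, 416]);
translate([1569, 461, 0]) cube([50, 50, 416]);


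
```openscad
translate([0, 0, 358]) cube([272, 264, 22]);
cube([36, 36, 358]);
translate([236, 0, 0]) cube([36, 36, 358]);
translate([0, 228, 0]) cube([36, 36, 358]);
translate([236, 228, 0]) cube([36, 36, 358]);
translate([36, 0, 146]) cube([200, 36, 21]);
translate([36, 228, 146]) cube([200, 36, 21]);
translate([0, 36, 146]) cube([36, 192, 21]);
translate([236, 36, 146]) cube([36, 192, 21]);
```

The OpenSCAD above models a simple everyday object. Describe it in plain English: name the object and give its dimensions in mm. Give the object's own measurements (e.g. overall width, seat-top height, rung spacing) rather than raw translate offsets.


A four-legged stool. The seat is a 272×264×22 mm slab whose top surface is at z = 380 mm; four square legs, each 36×36 mm in cross-section, run from the floor (z = 0) to the underside of the seat, each flush with a corner of the seat. Four stretchers, 36 mm wide and 21 mm tall, connect adjacent legs with their undersides at z = 146 mm, each running between the inner faces of the legs it joins and aligned with the legs' outer faces on the other axis.


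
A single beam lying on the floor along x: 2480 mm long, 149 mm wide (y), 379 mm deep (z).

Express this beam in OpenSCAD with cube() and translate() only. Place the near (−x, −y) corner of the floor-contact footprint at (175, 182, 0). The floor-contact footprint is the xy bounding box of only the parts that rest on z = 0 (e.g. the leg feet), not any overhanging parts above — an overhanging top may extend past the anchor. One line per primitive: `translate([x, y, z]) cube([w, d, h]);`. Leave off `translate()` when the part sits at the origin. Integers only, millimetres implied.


translate([175, 182, 0]) cube([2480, 149, 379]);


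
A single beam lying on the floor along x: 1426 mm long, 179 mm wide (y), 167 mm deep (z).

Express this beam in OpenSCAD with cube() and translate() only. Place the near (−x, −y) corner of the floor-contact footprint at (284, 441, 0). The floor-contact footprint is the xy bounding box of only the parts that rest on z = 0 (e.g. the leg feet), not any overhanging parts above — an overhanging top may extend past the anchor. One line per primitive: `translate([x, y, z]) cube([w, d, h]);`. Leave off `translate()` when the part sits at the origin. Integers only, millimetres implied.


translate([284, 441, 0]) cube([1426, 179, 167]);


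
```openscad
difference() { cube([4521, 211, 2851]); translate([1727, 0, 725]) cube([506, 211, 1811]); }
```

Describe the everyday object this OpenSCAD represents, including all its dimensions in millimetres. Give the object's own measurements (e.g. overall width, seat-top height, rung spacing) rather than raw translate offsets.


A wall 4521 mm long (x), 211 mm thick (y), 2851 mm tall, with a rectangular window opening cut through it. The opening is 506 mm wide and 1811 mm tall; its sill is at z = 725 mm and its near (−x) edge is 1727 mm from the wall's −x end. The opening passes through the full wall thickness.


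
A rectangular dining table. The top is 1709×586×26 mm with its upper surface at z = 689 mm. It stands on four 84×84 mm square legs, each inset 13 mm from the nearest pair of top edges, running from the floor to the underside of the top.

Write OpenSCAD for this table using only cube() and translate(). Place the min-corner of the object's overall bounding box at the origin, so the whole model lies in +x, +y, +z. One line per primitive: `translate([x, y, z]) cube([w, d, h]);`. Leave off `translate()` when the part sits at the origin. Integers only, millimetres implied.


translate([0, 0, 663]) cube([1709, 586, 26]);
translate([13, 13, 0]) cube([84, 84, 663]);
translate([1612, 13, 0]) cube([84, 84, 663]);
translate([13, 489, 0]) cube([84, 84, 663]);
translate([1612, 489, 0]) cube([84, 84, 663]);


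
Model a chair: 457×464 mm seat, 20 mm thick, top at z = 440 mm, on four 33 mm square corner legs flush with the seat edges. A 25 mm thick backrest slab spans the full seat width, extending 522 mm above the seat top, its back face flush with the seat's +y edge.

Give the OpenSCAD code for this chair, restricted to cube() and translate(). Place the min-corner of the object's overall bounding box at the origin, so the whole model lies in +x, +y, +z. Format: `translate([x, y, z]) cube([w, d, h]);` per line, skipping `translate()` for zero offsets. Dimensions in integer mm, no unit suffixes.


translate([0, 0, 420]) cube([457, 464, 20]);
cube([33, 33, 420]);
translate([424, 0, 0]) cube([33, 33, 420]);
translate([0, 431, 0]) cube([33, 33, 420]);
translate([424, 431, 0]) cube([33, 33, 420]);
translate([0, 439, 440]) cube([457, 25, 522]);


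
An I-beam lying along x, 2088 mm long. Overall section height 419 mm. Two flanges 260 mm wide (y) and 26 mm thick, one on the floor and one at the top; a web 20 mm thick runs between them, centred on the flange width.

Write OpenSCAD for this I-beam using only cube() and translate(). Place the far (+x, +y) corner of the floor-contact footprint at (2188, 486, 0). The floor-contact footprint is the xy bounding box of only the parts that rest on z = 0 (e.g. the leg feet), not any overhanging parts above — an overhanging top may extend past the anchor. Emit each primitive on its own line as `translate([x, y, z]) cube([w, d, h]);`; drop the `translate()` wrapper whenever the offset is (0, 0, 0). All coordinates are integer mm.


translate([100, 226, 0]) cube([2088, 260, 26]);
translate([100, 346, 26]) cube([2088, 20, 367]);
translate([100, 226, 393]) cube([2088, 260, 26]);


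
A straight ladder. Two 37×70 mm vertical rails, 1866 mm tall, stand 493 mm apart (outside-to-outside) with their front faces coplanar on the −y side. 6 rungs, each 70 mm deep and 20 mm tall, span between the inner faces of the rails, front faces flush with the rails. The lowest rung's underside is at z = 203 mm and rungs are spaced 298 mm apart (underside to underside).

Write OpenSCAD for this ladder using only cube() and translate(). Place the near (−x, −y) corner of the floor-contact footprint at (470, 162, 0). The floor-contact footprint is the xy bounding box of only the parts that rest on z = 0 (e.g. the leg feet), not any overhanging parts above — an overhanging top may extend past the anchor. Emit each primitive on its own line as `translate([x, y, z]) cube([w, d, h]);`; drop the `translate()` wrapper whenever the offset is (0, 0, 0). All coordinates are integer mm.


translate([470, 162, 0]) cube([37, 70, 1866]);
translate([926, 162, 0]) cube([37, 70, 1866]);
translate([507, 162, 203]) cube([419, 70, 20]);
translate([507, 162, 501]) cube([419, 70, 20]);
translate([507, 162, 799]) cube([419, 70, 20]);
translate([507, 162, 1097]) cube([419, 70, 20]);
translate([507, 162, 1395]) cube([419, 70, 20]);
translate([507, 162, 1693]) cube([419, 70, 20]);


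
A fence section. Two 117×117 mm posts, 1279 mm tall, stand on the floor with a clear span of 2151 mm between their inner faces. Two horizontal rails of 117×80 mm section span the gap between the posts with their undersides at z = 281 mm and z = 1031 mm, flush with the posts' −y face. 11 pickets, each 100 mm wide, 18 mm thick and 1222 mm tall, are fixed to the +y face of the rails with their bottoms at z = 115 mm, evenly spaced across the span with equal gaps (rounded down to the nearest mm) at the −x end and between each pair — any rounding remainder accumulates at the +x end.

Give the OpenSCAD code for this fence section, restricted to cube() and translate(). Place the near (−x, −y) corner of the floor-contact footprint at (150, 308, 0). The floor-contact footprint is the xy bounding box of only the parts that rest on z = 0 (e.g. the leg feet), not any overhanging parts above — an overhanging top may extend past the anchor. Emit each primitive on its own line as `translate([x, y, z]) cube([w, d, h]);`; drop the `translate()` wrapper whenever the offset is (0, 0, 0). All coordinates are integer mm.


translate([150, 308, 0]) cube([117, 117, 1279]);
translate([2418, 308, 0]) cube([117, 117, 1279]);
translate([267, 308, 281]) cube([2151, 117, 80]);
translate([267, 308, 1031]) cube([2151, 117, 80]);
translate([354, 425, 115]) cube([100, 18, 1222]);
translate([541, 425, 115]) cube([100, 18, 1222]);
translate([728, 425, 115]) cube([100, 18, 1222]);
translate([915, 425, 115]) cube([100, 18, 1222]);
translate([1102, 425, 115]) cube([100, 18, 1222]);
translate([1289, 425, 115]) cube([100, 18, 1222]);
translate([1476, 425, 115]) cube([100, 18, 1222]);
translate([1663, 425, 115]) cube([100, 18, 1222]);
translate([1850, 425, 115]) cube([100, 18, 1222]);
translate([2037, 425, 115]) cube([100, 18, 1222]);
translate([2224, 425, 115]) cube([100, 18, 1222]);


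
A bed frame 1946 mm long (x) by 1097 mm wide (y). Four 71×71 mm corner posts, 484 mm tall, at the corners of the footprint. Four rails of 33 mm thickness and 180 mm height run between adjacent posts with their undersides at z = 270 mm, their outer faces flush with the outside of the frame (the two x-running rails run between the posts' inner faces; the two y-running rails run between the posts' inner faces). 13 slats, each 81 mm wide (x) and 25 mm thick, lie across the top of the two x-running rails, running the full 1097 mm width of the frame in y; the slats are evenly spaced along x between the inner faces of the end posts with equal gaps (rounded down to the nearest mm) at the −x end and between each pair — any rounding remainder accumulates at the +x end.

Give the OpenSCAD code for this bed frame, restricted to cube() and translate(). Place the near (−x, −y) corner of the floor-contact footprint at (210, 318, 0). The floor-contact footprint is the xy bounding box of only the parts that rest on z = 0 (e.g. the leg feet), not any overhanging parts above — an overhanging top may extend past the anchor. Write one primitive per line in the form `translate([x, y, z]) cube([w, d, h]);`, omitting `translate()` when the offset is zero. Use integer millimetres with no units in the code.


translate([210, 318, 0]) cube([71, 71, 484]);
translate([210, 1344, 0]) cube([71, 71, 484]);
translate([2085, 318, 0]) cube([71, 71, 484]);
translate([2085, 1344, 0]) cube([71, 71, 484]);
translate([281, 318, 270]) cube([1804, 33, 180]);
translate([281, 1382, 270]) cube([1804, 33, 180]);
translate([210, 389, 270]) cube([33, 955, 180]);
translate([2123, 389, 270]) cube([33, 955, 180]);
translate([334, 318, 450]) cube([81, 1097, 25]);
translate([468, 318, 450]) cube([81, 1097, 25]);
translate([602, 318, 450]) cube([81, 1097, 25]);
translate([736, 318, 450]) cube([81, 1097, 25]);
translate([870, 318, 450]) cube([81, 1097, 25]);
translate([1004, 318, 450]) cube([81, 1097, 25]);
translate([1138, 318, 450]) cube([81, 1097, 25]);
translate([1272, 318, 450]) cube([81, 1097, 25]);
translate([1406, 318, 450]) cube([81, 1097, 25]);
translate([1540, 318, 450]) cube([81, 1097, 25]);
translate([1674, 318, 450]) cube([81, 1097, 25]);
translate([1808, 318, 450]) cube([81, 1097, 25]);
translate([1942, 318, 450]) cube([81, 1097, 25]);


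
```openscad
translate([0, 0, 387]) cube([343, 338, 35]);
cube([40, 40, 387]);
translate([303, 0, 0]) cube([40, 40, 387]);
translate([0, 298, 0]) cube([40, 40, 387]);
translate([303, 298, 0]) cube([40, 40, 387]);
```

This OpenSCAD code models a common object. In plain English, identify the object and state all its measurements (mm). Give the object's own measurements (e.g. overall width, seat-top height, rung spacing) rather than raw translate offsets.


A simple wooden stool: a rectangular seat 343 mm (x) by 338 mm (y), 35 mm thick, top face at z = 422 mm, on four square legs, each 40×40 mm in cross-section. The legs rest on z = 0, each flush with a corner of the seat.


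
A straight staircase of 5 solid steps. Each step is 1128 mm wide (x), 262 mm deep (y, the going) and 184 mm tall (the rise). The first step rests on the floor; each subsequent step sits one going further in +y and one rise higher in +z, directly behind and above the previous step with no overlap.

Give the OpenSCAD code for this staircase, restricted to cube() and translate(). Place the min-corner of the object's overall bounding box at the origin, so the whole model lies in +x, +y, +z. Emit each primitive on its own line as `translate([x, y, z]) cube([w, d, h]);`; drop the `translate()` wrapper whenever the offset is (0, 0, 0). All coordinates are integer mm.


cube([1128, 262, 184]);
translate([0, 262, 184]) cube([1128, 262, 184]);
translate([0, 524, 368]) cube([1128, 262, 184]);
translate([0, 786, 552]) cube([1128, 262, 184]);
translate([0, 1048, 736]) cube([1128, 262, 184]);


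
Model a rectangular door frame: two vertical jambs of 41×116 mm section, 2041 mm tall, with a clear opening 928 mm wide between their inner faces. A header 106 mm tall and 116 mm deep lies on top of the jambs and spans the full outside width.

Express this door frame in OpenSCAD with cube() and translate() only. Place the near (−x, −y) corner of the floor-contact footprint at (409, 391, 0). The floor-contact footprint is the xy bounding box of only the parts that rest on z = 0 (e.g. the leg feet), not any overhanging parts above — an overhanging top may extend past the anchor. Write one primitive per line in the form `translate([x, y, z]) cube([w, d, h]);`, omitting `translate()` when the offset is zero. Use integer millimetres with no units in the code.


translate([409, 391, 0]) cube([41, 116, 2041]);
translate([1378, 391, 0]) cube([41, 116, 2041]);
translate([409, 391, 2041]) cube([1010, 116, 106]);


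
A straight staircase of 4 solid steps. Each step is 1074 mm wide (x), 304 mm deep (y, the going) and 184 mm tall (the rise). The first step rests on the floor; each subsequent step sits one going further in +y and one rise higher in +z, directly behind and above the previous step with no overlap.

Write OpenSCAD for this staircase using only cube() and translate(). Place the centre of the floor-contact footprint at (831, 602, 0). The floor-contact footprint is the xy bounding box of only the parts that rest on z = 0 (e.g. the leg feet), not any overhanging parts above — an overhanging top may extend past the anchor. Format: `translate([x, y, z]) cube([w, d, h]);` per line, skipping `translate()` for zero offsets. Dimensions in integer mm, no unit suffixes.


translate([294, 450, 0]) cube([1074, 304, 184]);
translate([294, 754, 184]) cube([1074, 304, 184]);
translate([294, 1058, 368]) cube([1074, 304, 184]);
translate([294, 1362, 552]) cube([1074, 304, 184]);
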